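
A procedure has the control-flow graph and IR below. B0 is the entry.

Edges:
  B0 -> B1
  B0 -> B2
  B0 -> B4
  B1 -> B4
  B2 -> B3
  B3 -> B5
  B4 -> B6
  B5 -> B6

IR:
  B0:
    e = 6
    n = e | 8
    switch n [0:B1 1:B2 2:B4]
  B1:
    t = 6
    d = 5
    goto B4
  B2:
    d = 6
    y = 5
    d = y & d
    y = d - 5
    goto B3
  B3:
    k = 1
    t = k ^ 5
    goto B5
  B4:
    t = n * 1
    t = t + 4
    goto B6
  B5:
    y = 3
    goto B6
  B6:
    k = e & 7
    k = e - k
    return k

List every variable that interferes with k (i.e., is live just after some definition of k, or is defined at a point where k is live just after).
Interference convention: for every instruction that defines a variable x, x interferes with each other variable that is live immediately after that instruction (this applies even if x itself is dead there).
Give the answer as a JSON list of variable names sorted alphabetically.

def/use:
  B0 def {e,n} use ∅
  B1 def {d,t} use ∅
  B2 def {d,y} use ∅
  B3 def {k,t} use ∅
  B4 def {t} use {n}
  B5 def {y} use ∅
  B6 def {k} use {e}

Live sets:
  B0 li=∅ lo={e,n}
  B1 li={e,n} lo={e,n}
  B2 li={e} lo={e}
  B3 li={e} lo={e}
  B4 li={e,n} lo={e}
  B5 li={e} lo={e}
  B6 li={e} lo=∅

Conflict graph:
  d — {e,n,y}
  e — {d,k,n,t,y}
  k — {e}
  n — {d,e,t}
  t — {e,n}
  y — {d,e}

N(k) = ["e"]

Answer: ["e"]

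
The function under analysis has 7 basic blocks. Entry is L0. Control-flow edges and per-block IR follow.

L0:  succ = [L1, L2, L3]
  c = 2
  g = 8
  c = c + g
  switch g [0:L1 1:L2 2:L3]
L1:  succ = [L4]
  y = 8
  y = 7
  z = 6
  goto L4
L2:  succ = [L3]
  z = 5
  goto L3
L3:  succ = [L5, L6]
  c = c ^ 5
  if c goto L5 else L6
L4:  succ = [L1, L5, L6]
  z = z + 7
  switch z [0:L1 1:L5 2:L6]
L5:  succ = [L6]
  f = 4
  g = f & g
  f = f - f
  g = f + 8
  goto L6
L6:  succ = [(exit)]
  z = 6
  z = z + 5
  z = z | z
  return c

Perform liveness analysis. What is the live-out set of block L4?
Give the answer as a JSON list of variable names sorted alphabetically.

Block summaries:
  L0: def={c,g} ue=∅
  L1: def={y,z} ue=∅
  L2: def={z} ue=∅
  L3: def={c} ue={c}
  L4: def={z} ue={z}
  L5: def={f,g} ue={g}
  L6: def={z} ue={c}

Live sets:
  L0: in=∅ out={c,g}
  L1: in={c,g} out={c,g,z}
  L2: in={c,g} out={c,g}
  L3: in={c,g} out={c,g}
  L4: in={c,g,z} out={c,g}
  L5: in={c,g} out={c}
  L6: in={c} out=∅

live-out(L4) = ["c", "g"]

Answer: ["c", "g"]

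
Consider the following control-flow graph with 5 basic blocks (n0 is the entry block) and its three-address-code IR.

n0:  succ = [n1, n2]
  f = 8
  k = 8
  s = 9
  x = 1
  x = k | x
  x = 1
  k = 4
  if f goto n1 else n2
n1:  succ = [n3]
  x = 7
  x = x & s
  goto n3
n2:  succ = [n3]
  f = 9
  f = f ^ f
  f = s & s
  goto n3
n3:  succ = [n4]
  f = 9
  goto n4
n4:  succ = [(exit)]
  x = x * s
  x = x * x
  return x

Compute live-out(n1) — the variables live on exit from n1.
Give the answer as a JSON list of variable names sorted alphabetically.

Block summaries:
  n0: {f,k,s,x} / ∅
  n1: {x} / {s}
  n2: {f} / {s}
  n3: {f} / ∅
  n4: {x} / {s,x}

Backward fixpoint:
  live n0: ∅→{s,x}
  live n1: {s}→{s,x}
  live n2: {s,x}→{s,x}
  live n3: {s,x}→{s,x}
  live n4: {s,x}→∅

live-out(n1) = ["s", "x"]

Answer: ["s", "x"]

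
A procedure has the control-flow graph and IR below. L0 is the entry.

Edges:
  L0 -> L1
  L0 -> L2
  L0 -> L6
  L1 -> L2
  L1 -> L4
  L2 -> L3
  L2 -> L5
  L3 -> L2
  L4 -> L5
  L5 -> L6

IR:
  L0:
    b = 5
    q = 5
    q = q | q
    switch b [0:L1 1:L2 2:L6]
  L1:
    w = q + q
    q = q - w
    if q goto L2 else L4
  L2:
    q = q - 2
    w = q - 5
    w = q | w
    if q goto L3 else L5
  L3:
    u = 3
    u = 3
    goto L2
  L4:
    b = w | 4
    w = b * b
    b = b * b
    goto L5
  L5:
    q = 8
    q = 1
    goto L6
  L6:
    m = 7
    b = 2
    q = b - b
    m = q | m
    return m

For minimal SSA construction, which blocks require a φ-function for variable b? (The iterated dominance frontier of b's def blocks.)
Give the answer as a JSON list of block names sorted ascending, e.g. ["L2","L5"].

idom tree: L1←L0 L2←L0 L3←L2 L4←L1 L5←L0 L6←L0
Dom∩ at merges:
  L2: preds {L0,L1,L3}: {L0} ∩ {L0,L1} ∩ {L0,L2,L3} = {L0}; idom=L0
  L5: preds {L2,L4}: {L0,L2} ∩ {L0,L1,L4} = {L0}; idom=L0
  L6: preds {L0,L5}: {L0} ∩ {L0,L5} = {L0}; idom=L0

DF walk-up:
  L2←L0: walk · to L0
  L2←L1: walk L1 to L0
  L2←L3: walk L3→L2 to L0
  L5←L2: walk L2 to L0
  L5←L4: walk L4→L1 to L0
  L6←L0: walk · to L0
  L6←L5: walk L5 to L0
  L0 → ∅
  L1 → {L2,L5}
  L2 → {L2,L5}
  L3 → {L2}
  L4 → {L5}
  L5 → {L6}
  L6 → ∅

φ for b: defs {L0,L4,L6}
  DF⁺ = {L5,L6}

Answer: ["L5", "L6"]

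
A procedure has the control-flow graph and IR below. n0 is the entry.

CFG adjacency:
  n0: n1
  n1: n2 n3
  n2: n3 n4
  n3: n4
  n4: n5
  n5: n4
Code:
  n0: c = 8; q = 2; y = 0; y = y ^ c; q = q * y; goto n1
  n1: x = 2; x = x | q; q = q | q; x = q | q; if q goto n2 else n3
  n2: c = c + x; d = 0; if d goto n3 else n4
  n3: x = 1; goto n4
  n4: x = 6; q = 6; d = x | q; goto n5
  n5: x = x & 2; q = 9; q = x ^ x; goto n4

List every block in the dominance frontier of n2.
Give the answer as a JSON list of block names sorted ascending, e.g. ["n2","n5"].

idom tree: n1←n0 n2←n1 n3←n1 n4←n1 n5←n4
Dom∩ at merges:
  n3: preds {n1,n2}: {n0,n1} ∩ {n0,n1,n2} = {n0,n1}; idom=n1
  n4: preds {n2,n3,n5}: {n0,n1,n2} ∩ {n0,n1,n3} ∩ {n0,n1,n4,n5} = {n0,n1}; idom=n1

DF walk-up:
  n3←n1: walk · to n1
  n3←n2: walk n2 to n1
  n4←n2: walk n2 to n1
  n4←n3: walk n3 to n1
  n4←n5: walk n5→n4 to n1
  n0 → ∅
  n1 → ∅
  n2 → {n3,n4}
  n3 → {n4}
  n4 → {n4}
  n5 → {n4}

DF(n2) = ["n3", "n4"]

Answer: ["n3", "n4"]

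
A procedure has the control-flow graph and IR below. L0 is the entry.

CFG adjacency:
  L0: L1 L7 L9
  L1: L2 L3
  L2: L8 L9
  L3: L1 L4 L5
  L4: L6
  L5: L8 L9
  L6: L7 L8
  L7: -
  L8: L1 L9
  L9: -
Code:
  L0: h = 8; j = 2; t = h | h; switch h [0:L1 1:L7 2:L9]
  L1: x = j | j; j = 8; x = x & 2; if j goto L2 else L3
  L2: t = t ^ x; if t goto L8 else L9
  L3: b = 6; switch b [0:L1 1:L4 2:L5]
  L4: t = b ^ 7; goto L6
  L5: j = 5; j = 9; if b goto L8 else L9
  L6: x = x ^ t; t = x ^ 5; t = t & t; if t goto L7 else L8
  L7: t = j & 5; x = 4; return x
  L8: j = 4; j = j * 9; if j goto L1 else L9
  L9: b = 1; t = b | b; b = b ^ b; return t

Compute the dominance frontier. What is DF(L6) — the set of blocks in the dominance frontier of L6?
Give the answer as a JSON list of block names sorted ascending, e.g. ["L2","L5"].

idom tree: L1←L0 L2←L1 L3←L1 L4←L3 L5←L3 L6←L4 L7←L0 L8←L1 L9←L0
Dom∩ at merges:
  L1: preds {L0,L3,L8}: {L0} ∩ {L0,L1,L3} ∩ {L0,L1,L8} = {L0}; idom=L0
  L7: preds {L0,L6}: {L0} ∩ {L0,L1,L3,L4,L6} = {L0}; idom=L0
  L8: preds {L2,L5,L6}: {L0,L1,L2} ∩ {L0,L1,L3,L5} ∩ {L0,L1,L3,L4,L6} = {L0,L1}; idom=L1
  L9: preds {L0,L2,L5,L8}: {L0} ∩ {L0,L1,L2} ∩ {L0,L1,L3,L5} ∩ {L0,L1,L8} = {L0}; idom=L0

Frontier:
  L1←L0: walk · to L0
  L1←L3: walk L3→L1 to L0
  L1←L8: walk L8→L1 to L0
  L7←L0: walk · to L0
  L7←L6: walk L6→L4→L3→L1 to L0
  L8←L2: walk L2 to L1
  L8←L5: walk L5→L3 to L1
  L8←L6: walk L6→L4→L3 to L1
  L9←L0: walk · to L0
  L9←L2: walk L2→L1 to L0
  L9←L5: walk L5→L3→L1 to L0
  L9←L8: walk L8→L1 to L0
  DF(L0)=∅
  DF(L1)={L1,L7,L9}
  DF(L2)={L8,L9}
  DF(L3)={L1,L7,L8,L9}
  DF(L4)={L7,L8}
  DF(L5)={L8,L9}
  DF(L6)={L7,L8}
  DF(L7)=∅
  DF(L8)={L1,L9}
  DF(L9)=∅

DF(L6) = ["L7", "L8"]

Answer: ["L7", "L8"]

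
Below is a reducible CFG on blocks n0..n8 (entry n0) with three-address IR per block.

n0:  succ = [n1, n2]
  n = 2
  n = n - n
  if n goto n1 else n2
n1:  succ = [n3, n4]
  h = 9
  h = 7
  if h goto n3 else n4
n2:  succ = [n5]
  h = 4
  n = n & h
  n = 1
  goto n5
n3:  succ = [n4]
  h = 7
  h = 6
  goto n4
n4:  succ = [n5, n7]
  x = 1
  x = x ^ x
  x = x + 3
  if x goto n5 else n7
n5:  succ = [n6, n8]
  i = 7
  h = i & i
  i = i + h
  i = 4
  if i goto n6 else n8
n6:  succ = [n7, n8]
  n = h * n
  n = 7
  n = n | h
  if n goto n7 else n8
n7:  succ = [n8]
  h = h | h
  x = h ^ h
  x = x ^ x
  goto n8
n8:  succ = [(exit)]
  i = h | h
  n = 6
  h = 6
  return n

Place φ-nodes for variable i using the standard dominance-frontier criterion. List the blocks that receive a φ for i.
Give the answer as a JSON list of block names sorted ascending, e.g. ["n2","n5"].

idom tree: n1←n0 n2←n0 n3←n1 n4←n1 n5←n0 n6←n5 n7←n0 n8←n0
Join-block Dom:
  n4: preds {n1,n3}: {n0,n1} ∩ {n0,n1,n3} = {n0,n1}; idom=n1
  n5: preds {n2,n4}: {n0,n2} ∩ {n0,n1,n4} = {n0}; idom=n0
  n7: preds {n4,n6}: {n0,n1,n4} ∩ {n0,n5,n6} = {n0}; idom=n0
  n8: preds {n5,n6,n7}: {n0,n5} ∩ {n0,n5,n6} ∩ {n0,n7} = {n0}; idom=n0

DF derivation:
  n4←n1: walk · to n1
  n4←n3: walk n3 to n1
  n5←n2: walk n2 to n0
  n5←n4: walk n4→n1 to n0
  n7←n4: walk n4→n1 to n0
  n7←n6: walk n6→n5 to n0
  n8←n5: walk n5 to n0
  n8←n6: walk n6→n5 to n0
  n8←n7: walk n7 to n0
  DF(n0)=∅
  DF(n1)={n5,n7}
  DF(n2)={n5}
  DF(n3)={n4}
  DF(n4)={n5,n7}
  DF(n5)={n7,n8}
  DF(n6)={n7,n8}
  DF(n7)={n8}
  DF(n8)=∅

φ for i: defs {n5,n8}
  DF⁺ = {n7,n8}

Answer: ["n7", "n8"]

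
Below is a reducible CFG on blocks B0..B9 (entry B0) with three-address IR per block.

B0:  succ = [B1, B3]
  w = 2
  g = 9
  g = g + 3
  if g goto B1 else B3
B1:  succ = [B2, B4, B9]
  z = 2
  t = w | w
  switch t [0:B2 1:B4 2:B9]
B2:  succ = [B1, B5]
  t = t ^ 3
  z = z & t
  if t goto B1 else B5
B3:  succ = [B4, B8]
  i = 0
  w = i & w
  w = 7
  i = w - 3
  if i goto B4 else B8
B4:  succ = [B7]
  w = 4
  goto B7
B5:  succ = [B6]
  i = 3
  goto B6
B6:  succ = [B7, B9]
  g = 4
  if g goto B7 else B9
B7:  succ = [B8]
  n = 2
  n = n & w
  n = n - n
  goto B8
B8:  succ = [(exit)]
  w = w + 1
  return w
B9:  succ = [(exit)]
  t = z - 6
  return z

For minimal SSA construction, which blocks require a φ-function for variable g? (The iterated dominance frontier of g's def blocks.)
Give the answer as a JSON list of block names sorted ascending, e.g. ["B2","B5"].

Answer: ["B7", "B8", "B9"]

Derivation:
idom tree: B1←B0 B2←B1 B3←B0 B4←B0 B5←B2 B6←B5 B7←B0 B8←B0 B9←B1
Dom∩ at merges:
  B1: preds {B0,B2}: {B0} ∩ {B0,B1,B2} = {B0}; idom=B0
  B4: preds {B1,B3}: {B0,B1} ∩ {B0,B3} = {B0}; idom=B0
  B7: preds {B4,B6}: {B0,B4} ∩ {B0,B1,B2,B5,B6} = {B0}; idom=B0
  B8: preds {B3,B7}: {B0,B3} ∩ {B0,B7} = {B0}; idom=B0
  B9: preds {B1,B6}: {B0,B1} ∩ {B0,B1,B2,B5,B6} = {B0,B1}; idom=B1

DF walk-up:
  B1←B0: walk · to B0
  B1←B2: walk B2→B1 to B0
  B4←B1: walk B1 to B0
  B4←B3: walk B3 to B0
  B7←B4: walk B4 to B0
  B7←B6: walk B6→B5→B2→B1 to B0
  B8←B3: walk B3 to B0
  B8←B7: walk B7 to B0
  B9←B1: walk · to B1
  B9←B6: walk B6→B5→B2 to B1
  B0 → ∅
  B1 → {B1,B4,B7}
  B2 → {B1,B7,B9}
  B3 → {B4,B8}
  B4 → {B7}
  B5 → {B7,B9}
  B6 → {B7,B9}
  B7 → {B8}
  B8 → ∅
  B9 → ∅

φ for g: defs {B0,B6}
  DF⁺ = {B7,B8,B9}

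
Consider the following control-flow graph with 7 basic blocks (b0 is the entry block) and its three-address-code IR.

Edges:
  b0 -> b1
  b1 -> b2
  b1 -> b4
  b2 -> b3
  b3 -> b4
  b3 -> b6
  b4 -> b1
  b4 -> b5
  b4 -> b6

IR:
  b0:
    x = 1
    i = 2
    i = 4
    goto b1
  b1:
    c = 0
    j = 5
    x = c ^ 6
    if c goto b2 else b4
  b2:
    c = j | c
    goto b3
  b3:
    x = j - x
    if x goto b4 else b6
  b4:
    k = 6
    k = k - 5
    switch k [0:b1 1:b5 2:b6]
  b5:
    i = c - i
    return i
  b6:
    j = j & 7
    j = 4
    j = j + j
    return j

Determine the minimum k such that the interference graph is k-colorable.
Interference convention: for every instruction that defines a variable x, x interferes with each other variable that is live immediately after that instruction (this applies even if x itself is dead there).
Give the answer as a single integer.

def/use:
  b0: {i,x} / ∅
  b1: {c,j,x} / ∅
  b2: {c} / {c,j}
  b3: {x} / {j,x}
  b4: {k} / ∅
  b5: {i} / {c,i}
  b6: {j} / {j}

Live sets:
  b0: in=∅ out={i}
  b1: in={i} out={c,i,j,x}
  b2: in={c,i,j,x} out={c,i,j,x}
  b3: in={c,i,j,x} out={c,i,j}
  b4: in={c,i,j} out={c,i,j}
  b5: in={c,i} out=∅
  b6: in={j} out=∅

Interfere edges:
  c: {i,j,k,x}
  i: {c,j,k,x}
  j: {c,i,k,x}
  k: {c,i,j}
  x: {c,i,j}

Colouring:
  clique {c,i,j,k} ⇒ need ≥ 4
  assign c→r0 i→r1 j→r2 k→r3 x→r3 — no edge inside a register ⇒ χ ≤ 4
  χ = 4

Answer: 4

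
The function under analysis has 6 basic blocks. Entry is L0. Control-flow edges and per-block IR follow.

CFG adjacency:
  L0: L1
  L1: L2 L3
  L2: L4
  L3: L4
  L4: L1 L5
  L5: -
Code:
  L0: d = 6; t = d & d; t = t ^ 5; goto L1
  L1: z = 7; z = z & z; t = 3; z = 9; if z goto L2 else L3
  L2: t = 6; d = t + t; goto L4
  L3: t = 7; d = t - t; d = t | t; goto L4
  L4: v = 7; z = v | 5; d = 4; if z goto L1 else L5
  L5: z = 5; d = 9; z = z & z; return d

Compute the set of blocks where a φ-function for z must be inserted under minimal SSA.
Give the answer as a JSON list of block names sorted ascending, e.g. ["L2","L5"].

Answer: ["L1"]

Analysis:
idom tree: L1←L0 L2←L1 L3←L1 L4←L1 L5←L4
Dom at joins:
  L1: preds {L0,L4}: {L0} ∩ {L0,L1,L4} = {L0}; idom=L0
  L4: preds {L2,L3}: {L0,L1,L2} ∩ {L0,L1,L3} = {L0,L1}; idom=L1

DF derivation:
  join L1 pred L0: · stop@L0
  join L1 pred L4: L4→L1 stop@L0
  join L4 pred L2: L2 stop@L1
  join L4 pred L3: L3 stop@L1
  DF(L0)=∅
  DF(L1)={L1}
  DF(L2)={L4}
  DF(L3)={L4}
  DF(L4)={L1}
  DF(L5)=∅

φ for z: defs {L1,L4,L5}
  DF⁺ = {L1}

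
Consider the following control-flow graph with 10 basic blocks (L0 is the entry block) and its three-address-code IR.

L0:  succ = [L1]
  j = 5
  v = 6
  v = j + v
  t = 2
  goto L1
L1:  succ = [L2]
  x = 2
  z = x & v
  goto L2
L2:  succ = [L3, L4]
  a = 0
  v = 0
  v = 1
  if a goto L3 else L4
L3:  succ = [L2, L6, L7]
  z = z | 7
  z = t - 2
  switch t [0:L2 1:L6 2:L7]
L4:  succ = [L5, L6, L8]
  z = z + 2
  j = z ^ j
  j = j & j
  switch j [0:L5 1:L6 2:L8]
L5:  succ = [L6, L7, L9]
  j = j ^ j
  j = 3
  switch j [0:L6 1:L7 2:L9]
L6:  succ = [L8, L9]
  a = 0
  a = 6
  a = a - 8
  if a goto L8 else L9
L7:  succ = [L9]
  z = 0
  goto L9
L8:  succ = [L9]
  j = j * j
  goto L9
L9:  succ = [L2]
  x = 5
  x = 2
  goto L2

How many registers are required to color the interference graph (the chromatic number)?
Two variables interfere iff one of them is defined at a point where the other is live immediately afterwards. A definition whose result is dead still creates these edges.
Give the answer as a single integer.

Answer: 5

Derivation:
Per-block:
  L0: def={j,t,v} ue=∅
  L1: def={x,z} ue={v}
  L2: def={a,v} ue=∅
  L3: def={z} ue={t,z}
  L4: def={j,z} ue={j,z}
  L5: def={j} ue={j}
  L6: def={a} ue=∅
  L7: def={z} ue=∅
  L8: def={j} ue={j}
  L9: def={x} ue=∅

Liveness:
  L0: in=∅ out={j,t,v}
  L1: in={j,t,v} out={j,t,z}
  L2: in={j,t,z} out={j,t,z}
  L3: in={j,t,z} out={j,t,z}
  L4: in={j,t,z} out={j,t,z}
  L5: in={j,t,z} out={j,t,z}
  L6: in={j,t,z} out={j,t,z}
  L7: in={j,t} out={j,t,z}
  L8: in={j,t,z} out={j,t,z}
  L9: in={j,t,z} out={j,t,z}

Interfere edges:
  a: {j,t,v,z}
  j: {a,t,v,x,z}
  t: {a,j,v,x,z}
  v: {a,j,t,x,z}
  x: {j,t,v,z}
  z: {a,j,t,v,x}

Registers:
  clique {a,j,t,v,z} ⇒ need ≥ 5
  assign a→c4 j→c0 t→c1 v→c2 x→c4 z→c3 — no edge inside a register ⇒ χ ≤ 5
  χ = 5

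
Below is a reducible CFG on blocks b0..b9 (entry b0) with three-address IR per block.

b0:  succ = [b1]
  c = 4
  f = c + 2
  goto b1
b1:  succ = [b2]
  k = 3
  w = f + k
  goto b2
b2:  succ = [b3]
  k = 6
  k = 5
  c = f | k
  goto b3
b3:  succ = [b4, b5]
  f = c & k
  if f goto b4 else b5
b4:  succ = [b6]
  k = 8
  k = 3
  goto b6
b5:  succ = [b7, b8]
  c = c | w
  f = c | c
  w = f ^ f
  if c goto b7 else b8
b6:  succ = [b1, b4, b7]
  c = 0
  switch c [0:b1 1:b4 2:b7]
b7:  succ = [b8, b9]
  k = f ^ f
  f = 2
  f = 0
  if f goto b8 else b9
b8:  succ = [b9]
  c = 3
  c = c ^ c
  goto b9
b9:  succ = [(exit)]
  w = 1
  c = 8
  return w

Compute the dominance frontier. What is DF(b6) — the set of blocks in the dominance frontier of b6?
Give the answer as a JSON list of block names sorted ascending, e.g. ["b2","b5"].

idom tree: b1←b0 b2←b1 b3←b2 b4←b3 b5←b3 b6←b4 b7←b3 b8←b3 b9←b3
Join-block Dom:
  b1: preds {b0,b6}: {b0} ∩ {b0,b1,b2,b3,b4,b6} = {b0}; idom=b0
  b4: preds {b3,b6}: {b0,b1,b2,b3} ∩ {b0,b1,b2,b3,b4,b6} = {b0,b1,b2,b3}; idom=b3
  b7: preds {b5,b6}: {b0,b1,b2,b3,b5} ∩ {b0,b1,b2,b3,b4,b6} = {b0,b1,b2,b3}; idom=b3
  b8: preds {b5,b7}: {b0,b1,b2,b3,b5} ∩ {b0,b1,b2,b3,b7} = {b0,b1,b2,b3}; idom=b3
  b9: preds {b7,b8}: {b0,b1,b2,b3,b7} ∩ {b0,b1,b2,b3,b8} = {b0,b1,b2,b3}; idom=b3

DF walk-up:
  b1←b0: walk · to b0
  b1←b6: walk b6→b4→b3→b2→b1 to b0
  b4←b3: walk · to b3
  b4←b6: walk b6→b4 to b3
  b7←b5: walk b5 to b3
  b7←b6: walk b6→b4 to b3
  b8←b5: walk b5 to b3
  b8←b7: walk b7 to b3
  b9←b7: walk b7 to b3
  b9←b8: walk b8 to b3
  b0: DF=∅
  b1: DF={b1}
  b2: DF={b1}
  b3: DF={b1}
  b4: DF={b1,b4,b7}
  b5: DF={b7,b8}
  b6: DF={b1,b4,b7}
  b7: DF={b8,b9}
  b8: DF={b9}
  b9: DF=∅

DF(b6) = ["b1", "b4", "b7"]

Answer: ["b1", "b4", "b7"]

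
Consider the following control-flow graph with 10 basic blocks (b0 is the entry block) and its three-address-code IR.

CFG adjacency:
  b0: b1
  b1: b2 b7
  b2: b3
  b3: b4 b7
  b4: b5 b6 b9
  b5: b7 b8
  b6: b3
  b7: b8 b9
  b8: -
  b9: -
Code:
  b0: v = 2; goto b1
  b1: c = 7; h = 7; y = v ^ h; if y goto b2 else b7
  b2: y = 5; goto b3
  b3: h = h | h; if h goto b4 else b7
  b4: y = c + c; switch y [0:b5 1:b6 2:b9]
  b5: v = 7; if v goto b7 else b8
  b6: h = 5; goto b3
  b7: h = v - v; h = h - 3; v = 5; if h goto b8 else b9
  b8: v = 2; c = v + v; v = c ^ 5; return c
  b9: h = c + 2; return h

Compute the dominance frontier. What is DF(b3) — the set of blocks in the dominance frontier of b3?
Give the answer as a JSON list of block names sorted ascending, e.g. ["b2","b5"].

Answer: ["b3", "b7", "b8", "b9"]

Derivation:
idom tree: b1←b0 b2←b1 b3←b2 b4←b3 b5←b4 b6←b4 b7←b1 b8←b1 b9←b1
Dom∩ at merges:
  b3: preds {b2,b6}: {b0,b1,b2} ∩ {b0,b1,b2,b3,b4,b6} = {b0,b1,b2}; idom=b2
  b7: preds {b1,b3,b5}: {b0,b1} ∩ {b0,b1,b2,b3} ∩ {b0,b1,b2,b3,b4,b5} = {b0,b1}; idom=b1
  b8: preds {b5,b7}: {b0,b1,b2,b3,b4,b5} ∩ {b0,b1,b7} = {b0,b1}; idom=b1
  b9: preds {b4,b7}: {b0,b1,b2,b3,b4} ∩ {b0,b1,b7} = {b0,b1}; idom=b1

DF walk-up:
  b3←b2: walk · to b2
  b3←b6: walk b6→b4→b3 to b2
  b7←b1: walk · to b1
  b7←b3: walk b3→b2 to b1
  b7←b5: walk b5→b4→b3→b2 to b1
  b8←b5: walk b5→b4→b3→b2 to b1
  b8←b7: walk b7 to b1
  b9←b4: walk b4→b3→b2 to b1
  b9←b7: walk b7 to b1
  b0: DF=∅
  b1: DF=∅
  b2: DF={b7,b8,b9}
  b3: DF={b3,b7,b8,b9}
  b4: DF={b3,b7,b8,b9}
  b5: DF={b7,b8}
  b6: DF={b3}
  b7: DF={b8,b9}
  b8: DF=∅
  b9: DF=∅

DF(b3) = ["b3", "b7", "b8", "b9"]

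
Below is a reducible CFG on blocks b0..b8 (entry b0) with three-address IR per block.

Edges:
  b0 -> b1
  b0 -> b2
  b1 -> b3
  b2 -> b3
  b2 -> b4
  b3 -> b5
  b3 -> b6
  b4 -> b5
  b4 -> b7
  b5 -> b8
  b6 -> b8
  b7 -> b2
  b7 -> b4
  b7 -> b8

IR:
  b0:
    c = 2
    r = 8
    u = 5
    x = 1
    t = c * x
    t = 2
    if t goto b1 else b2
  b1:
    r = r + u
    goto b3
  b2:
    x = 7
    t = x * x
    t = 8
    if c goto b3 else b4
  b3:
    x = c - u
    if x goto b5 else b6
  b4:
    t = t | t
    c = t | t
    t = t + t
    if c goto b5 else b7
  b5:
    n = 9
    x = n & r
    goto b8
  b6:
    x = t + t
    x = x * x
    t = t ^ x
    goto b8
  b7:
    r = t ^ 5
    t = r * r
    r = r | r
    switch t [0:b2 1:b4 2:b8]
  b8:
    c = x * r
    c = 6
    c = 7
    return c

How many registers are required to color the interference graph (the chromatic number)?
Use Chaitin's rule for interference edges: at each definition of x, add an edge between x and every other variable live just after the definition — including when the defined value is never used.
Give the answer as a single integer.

def/use:
  b0: {c,r,t,u,x} / ∅
  b1: {r} / {r,u}
  b2: {t,x} / {c}
  b3: {x} / {c,u}
  b4: {c,t} / {t}
  b5: {n,x} / {r}
  b6: {t,x} / {t}
  b7: {r,t} / {t}
  b8: {c} / {r,x}

Liveness:
  b0 li=∅ lo={c,r,t,u}
  b1 li={c,r,t,u} lo={c,r,t,u}
  b2 li={c,r,u} lo={c,r,t,u,x}
  b3 li={c,r,t,u} lo={r,t}
  b4 li={r,t,u,x} lo={c,r,t,u,x}
  b5 li={r} lo={r,x}
  b6 li={r,t} lo={r,x}
  b7 li={c,t,u,x} lo={c,r,t,u,x}
  b8 li={r,x} lo=∅

Interfere edges:
  c: {r,t,u,x}
  n: {r}
  r: {c,n,t,u,x}
  t: {c,r,u,x}
  u: {c,r,t,x}
  x: {c,r,t,u}

Colouring:
  lower bound: {c,r,t,u,x} mutually conflict ⇒ χ ≥ 5
  assign c→c1 n→c1 r→c0 t→c2 u→c3 x→c4 — no edge inside a register ⇒ χ ≤ 5
  χ = 5

Answer: 5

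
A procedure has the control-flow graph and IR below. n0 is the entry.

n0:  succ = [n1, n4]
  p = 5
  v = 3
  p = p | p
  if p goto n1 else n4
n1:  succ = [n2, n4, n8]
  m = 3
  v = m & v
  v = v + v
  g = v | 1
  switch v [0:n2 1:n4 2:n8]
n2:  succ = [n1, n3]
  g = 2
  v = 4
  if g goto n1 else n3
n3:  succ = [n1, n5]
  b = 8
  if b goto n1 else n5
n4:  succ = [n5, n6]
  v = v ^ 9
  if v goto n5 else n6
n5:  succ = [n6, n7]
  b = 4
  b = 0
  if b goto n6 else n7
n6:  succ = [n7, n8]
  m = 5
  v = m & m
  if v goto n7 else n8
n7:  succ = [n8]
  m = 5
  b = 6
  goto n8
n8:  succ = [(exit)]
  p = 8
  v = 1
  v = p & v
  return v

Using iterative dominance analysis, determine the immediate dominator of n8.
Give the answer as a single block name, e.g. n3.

Answer: n0

Analysis:
idom tree: n1←n0 n2←n1 n3←n2 n4←n0 n5←n0 n6←n0 n7←n0 n8←n0
Join-block Dom:
  n1: preds {n0,n2,n3}: {n0} ∩ {n0,n1,n2} ∩ {n0,n1,n2,n3} = {n0}; idom=n0
  n4: preds {n0,n1}: {n0} ∩ {n0,n1} = {n0}; idom=n0
  n5: preds {n3,n4}: {n0,n1,n2,n3} ∩ {n0,n4} = {n0}; idom=n0
  n6: preds {n4,n5}: {n0,n4} ∩ {n0,n5} = {n0}; idom=n0
  n7: preds {n5,n6}: {n0,n5} ∩ {n0,n6} = {n0}; idom=n0
  n8: preds {n1,n6,n7}: {n0,n1} ∩ {n0,n6} ∩ {n0,n7} = {n0}; idom=n0

idom(n8) = n0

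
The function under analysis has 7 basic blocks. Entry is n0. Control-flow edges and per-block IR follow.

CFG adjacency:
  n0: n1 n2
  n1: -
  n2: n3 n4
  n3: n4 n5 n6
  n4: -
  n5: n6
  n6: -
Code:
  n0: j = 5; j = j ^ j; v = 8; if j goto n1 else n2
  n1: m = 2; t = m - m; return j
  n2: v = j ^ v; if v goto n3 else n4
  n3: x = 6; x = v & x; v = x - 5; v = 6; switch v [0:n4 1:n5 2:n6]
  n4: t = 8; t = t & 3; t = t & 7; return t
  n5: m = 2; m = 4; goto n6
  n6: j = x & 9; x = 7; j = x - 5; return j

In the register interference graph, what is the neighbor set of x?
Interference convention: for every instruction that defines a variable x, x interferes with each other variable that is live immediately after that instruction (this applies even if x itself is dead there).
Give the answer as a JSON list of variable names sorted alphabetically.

Per-block:
  n0: {j,v} / ∅
  n1: {m,t} / {j}
  n2: {v} / {j,v}
  n3: {v,x} / {v}
  n4: {t} / ∅
  n5: {m} / ∅
  n6: {j,x} / {x}

Liveness:
  n0: in=∅ out={j,v}
  n1: in={j} out=∅
  n2: in={j,v} out={v}
  n3: in={v} out={x}
  n4: in=∅ out=∅
  n5: in={x} out={x}
  n6: in={x} out=∅

Interfere edges:
  j — {m,t,v}
  m — {j,x}
  t — {j}
  v — {j,x}
  x — {m,v}

N(x) = ["m", "v"]

Answer: ["m", "v"]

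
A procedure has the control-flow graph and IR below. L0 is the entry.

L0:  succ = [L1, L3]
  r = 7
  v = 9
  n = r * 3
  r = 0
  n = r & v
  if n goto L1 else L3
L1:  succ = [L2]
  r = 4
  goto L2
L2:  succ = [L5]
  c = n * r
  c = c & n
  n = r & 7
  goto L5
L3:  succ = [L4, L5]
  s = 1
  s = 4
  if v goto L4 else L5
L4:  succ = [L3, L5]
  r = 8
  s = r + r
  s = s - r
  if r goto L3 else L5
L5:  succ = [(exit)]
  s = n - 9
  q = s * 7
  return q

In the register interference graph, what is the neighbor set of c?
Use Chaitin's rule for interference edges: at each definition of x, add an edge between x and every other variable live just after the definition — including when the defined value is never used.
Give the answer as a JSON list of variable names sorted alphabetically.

Per-block:
  L0 def {n,r,v} use ∅
  L1 def {r} use ∅
  L2 def {c,n} use {n,r}
  L3 def {s} use {v}
  L4 def {r,s} use ∅
  L5 def {q,s} use {n}

Live sets:
  live L0: ∅→{n,v}
  live L1: {n}→{n,r}
  live L2: {n,r}→{n}
  live L3: {n,v}→{n,v}
  live L4: {n,v}→{n,v}
  live L5: {n}→∅

Interference:
  c↔{n,r}
  n↔{c,r,s,v}
  q↔∅
  r↔{c,n,s,v}
  s↔{n,r,v}
  v↔{n,r,s}

N(c) = ["n", "r"]

Answer: ["n", "r"]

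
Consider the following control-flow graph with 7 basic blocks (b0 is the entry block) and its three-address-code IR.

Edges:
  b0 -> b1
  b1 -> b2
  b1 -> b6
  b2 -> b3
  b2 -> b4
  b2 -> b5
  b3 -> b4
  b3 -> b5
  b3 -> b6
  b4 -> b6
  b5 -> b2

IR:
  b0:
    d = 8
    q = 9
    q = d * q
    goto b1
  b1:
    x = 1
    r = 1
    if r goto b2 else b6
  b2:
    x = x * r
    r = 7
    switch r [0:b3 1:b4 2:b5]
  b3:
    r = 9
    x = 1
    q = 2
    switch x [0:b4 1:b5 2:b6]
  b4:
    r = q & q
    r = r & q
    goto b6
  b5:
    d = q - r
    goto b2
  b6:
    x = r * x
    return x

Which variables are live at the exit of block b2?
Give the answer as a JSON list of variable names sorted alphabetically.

Answer: ["q", "r", "x"]

Working:
Block summaries:
  b0 def {d,q} use ∅
  b1 def {r,x} use ∅
  b2 def {r,x} use {r,x}
  b3 def {q,r,x} use ∅
  b4 def {r} use {q}
  b5 def {d} use {q,r}
  b6 def {x} use {r,x}

Live sets:
  live b0: ∅→{q}
  live b1: {q}→{q,r,x}
  live b2: {q,r,x}→{q,r,x}
  live b3: ∅→{q,r,x}
  live b4: {q,x}→{r,x}
  live b5: {q,r,x}→{q,r,x}
  live b6: {r,x}→∅

live-out(b2) = ["q", "r", "x"]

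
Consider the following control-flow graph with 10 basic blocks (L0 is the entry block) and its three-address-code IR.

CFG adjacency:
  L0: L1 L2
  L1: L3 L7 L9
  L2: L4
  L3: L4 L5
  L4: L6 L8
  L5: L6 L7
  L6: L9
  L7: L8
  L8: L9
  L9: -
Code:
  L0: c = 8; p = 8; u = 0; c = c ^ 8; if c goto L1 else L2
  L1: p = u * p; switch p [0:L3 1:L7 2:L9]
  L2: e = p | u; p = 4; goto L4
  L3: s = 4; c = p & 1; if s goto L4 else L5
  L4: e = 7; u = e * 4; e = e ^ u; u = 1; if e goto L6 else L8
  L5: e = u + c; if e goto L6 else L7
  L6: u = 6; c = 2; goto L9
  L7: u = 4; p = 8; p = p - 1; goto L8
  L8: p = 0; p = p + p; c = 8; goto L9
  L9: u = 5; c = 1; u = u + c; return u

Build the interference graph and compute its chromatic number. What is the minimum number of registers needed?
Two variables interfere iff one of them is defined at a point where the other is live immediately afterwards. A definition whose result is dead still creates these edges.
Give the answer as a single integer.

Answer: 4

Derivation:
Per-block:
  L0: def={c,p,u} ue=∅
  L1: def={p} ue={p,u}
  L2: def={e,p} ue={p,u}
  L3: def={c,s} ue={p}
  L4: def={e,u} ue=∅
  L5: def={e} ue={c,u}
  L6: def={c,u} ue=∅
  L7: def={p,u} ue=∅
  L8: def={c,p} ue=∅
  L9: def={c,u} ue=∅

Liveness:
  L0 li=∅ lo={p,u}
  L1 li={p,u} lo={p,u}
  L2 li={p,u} lo=∅
  L3 li={p,u} lo={c,u}
  L4 li=∅ lo=∅
  L5 li={c,u} lo=∅
  L6 li=∅ lo=∅
  L7 li=∅ lo=∅
  L8 li=∅ lo=∅
  L9 li=∅ lo=∅

Interfere edges:
  c↔{p,s,u}
  e↔{u}
  p↔{c,s,u}
  s↔{c,p,u}
  u↔{c,e,p,s}

Registers:
  {c,p,s,u} pairwise interfere (4-clique) ⇒ χ ≥ 4
  assign c→c1 e→c1 p→c2 s→c3 u→c0 — no edge inside a register ⇒ χ ≤ 4
  χ = 4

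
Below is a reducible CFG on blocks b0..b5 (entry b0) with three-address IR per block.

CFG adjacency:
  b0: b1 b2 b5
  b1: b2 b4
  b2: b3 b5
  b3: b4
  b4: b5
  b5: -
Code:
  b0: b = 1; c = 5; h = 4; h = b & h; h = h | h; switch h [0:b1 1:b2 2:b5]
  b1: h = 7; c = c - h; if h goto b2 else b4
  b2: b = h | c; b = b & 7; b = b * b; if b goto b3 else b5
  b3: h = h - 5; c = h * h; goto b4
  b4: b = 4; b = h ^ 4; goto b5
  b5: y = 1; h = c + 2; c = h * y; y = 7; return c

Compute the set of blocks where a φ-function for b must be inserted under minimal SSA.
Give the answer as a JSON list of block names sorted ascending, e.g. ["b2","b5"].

idom tree: b1←b0 b2←b0 b3←b2 b4←b0 b5←b0
Dom∩ at merges:
  b2: preds {b0,b1}: {b0} ∩ {b0,b1} = {b0}; idom=b0
  b4: preds {b1,b3}: {b0,b1} ∩ {b0,b2,b3} = {b0}; idom=b0
  b5: preds {b0,b2,b4}: {b0} ∩ {b0,b2} ∩ {b0,b4} = {b0}; idom=b0

Frontier:
  b2←b0: walk · to b0
  b2←b1: walk b1 to b0
  b4←b1: walk b1 to b0
  b4←b3: walk b3→b2 to b0
  b5←b0: walk · to b0
  b5←b2: walk b2 to b0
  b5←b4: walk b4 to b0
  b0 → ∅
  b1 → {b2,b4}
  b2 → {b4,b5}
  b3 → {b4}
  b4 → {b5}
  b5 → ∅

φ for b: defs {b0,b2,b4}
  DF⁺ = {b4,b5}

Answer: ["b4", "b5"]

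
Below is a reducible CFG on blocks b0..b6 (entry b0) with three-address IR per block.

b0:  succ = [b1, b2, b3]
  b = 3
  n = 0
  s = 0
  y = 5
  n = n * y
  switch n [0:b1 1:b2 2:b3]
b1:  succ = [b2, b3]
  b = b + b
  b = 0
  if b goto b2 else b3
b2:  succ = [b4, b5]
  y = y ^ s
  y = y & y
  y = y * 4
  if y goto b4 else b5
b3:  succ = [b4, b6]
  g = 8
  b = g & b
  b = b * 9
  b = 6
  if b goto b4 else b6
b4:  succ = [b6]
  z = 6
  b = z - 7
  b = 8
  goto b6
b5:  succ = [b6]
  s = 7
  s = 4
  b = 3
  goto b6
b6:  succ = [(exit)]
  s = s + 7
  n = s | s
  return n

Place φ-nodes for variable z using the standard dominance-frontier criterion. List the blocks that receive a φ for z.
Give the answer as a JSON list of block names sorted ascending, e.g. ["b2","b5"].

idom tree: b1←b0 b2←b0 b3←b0 b4←b0 b5←b2 b6←b0
Dom at joins:
  b2: preds {b0,b1}: {b0} ∩ {b0,b1} = {b0}; idom=b0
  b3: preds {b0,b1}: {b0} ∩ {b0,b1} = {b0}; idom=b0
  b4: preds {b2,b3}: {b0,b2} ∩ {b0,b3} = {b0}; idom=b0
  b6: preds {b3,b4,b5}: {b0,b3} ∩ {b0,b4} ∩ {b0,b2,b5} = {b0}; idom=b0

DF walk-up:
  b2←b0: walk · to b0
  b2←b1: walk b1 to b0
  b3←b0: walk · to b0
  b3←b1: walk b1 to b0
  b4←b2: walk b2 to b0
  b4←b3: walk b3 to b0
  b6←b3: walk b3 to b0
  b6←b4: walk b4 to b0
  b6←b5: walk b5→b2 to b0
  b0 → ∅
  b1 → {b2,b3}
  b2 → {b4,b6}
  b3 → {b4,b6}
  b4 → {b6}
  b5 → {b6}
  b6 → ∅

φ for z: defs {b4}
  DF⁺ = {b6}

Answer: ["b6"]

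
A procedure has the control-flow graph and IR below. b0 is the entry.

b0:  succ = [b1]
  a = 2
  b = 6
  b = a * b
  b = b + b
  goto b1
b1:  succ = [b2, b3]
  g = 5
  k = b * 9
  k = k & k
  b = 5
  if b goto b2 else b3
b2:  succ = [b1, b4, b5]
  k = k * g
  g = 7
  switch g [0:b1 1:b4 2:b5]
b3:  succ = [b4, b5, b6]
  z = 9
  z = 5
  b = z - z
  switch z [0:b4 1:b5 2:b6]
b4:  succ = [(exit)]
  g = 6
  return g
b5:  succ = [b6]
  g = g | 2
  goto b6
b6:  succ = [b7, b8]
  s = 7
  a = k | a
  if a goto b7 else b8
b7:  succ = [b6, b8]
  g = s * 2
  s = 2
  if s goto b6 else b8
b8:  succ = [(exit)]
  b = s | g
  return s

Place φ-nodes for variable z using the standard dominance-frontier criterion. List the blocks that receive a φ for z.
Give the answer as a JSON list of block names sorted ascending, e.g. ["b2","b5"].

idom tree: b1←b0 b2←b1 b3←b1 b4←b1 b5←b1 b6←b1 b7←b6 b8←b6
Dom∩ at merges:
  b1: preds {b0,b2}: {b0} ∩ {b0,b1,b2} = {b0}; idom=b0
  b4: preds {b2,b3}: {b0,b1,b2} ∩ {b0,b1,b3} = {b0,b1}; idom=b1
  b5: preds {b2,b3}: {b0,b1,b2} ∩ {b0,b1,b3} = {b0,b1}; idom=b1
  b6: preds {b3,b5,b7}: {b0,b1,b3} ∩ {b0,b1,b5} ∩ {b0,b1,b6,b7} = {b0,b1}; idom=b1
  b8: preds {b6,b7}: {b0,b1,b6} ∩ {b0,b1,b6,b7} = {b0,b1,b6}; idom=b6

DF derivation:
  b1←b0: walk · to b0
  b1←b2: walk b2→b1 to b0
  b4←b2: walk b2 to b1
  b4←b3: walk b3 to b1
  b5←b2: walk b2 to b1
  b5←b3: walk b3 to b1
  b6←b3: walk b3 to b1
  b6←b5: walk b5 to b1
  b6←b7: walk b7→b6 to b1
  b8←b6: walk · to b6
  b8←b7: walk b7 to b6
  b0 → ∅
  b1 → {b1}
  b2 → {b1,b4,b5}
  b3 → {b4,b5,b6}
  b4 → ∅
  b5 → {b6}
  b6 → {b6}
  b7 → {b6,b8}
  b8 → ∅

φ for z: defs {b3}
  DF⁺ = {b4,b5,b6}

Answer: ["b4", "b5", "b6"]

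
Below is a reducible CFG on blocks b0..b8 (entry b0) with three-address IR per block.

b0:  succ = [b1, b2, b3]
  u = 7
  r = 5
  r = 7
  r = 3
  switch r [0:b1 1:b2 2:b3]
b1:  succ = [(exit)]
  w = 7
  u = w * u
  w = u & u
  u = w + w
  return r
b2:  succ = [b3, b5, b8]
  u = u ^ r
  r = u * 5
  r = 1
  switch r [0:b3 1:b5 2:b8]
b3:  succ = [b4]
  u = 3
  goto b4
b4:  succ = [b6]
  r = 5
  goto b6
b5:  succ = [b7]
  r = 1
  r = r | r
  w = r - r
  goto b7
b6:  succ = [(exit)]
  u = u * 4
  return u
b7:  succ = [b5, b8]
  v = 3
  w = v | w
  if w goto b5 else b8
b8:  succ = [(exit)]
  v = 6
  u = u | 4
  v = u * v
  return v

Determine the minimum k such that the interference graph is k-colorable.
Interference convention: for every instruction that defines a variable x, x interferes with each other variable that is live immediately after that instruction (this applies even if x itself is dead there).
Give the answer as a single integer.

Answer: 3

Analysis:
Block summaries:
  b0: {r,u} / ∅
  b1: {u,w} / {r,u}
  b2: {r,u} / {r,u}
  b3: {u} / ∅
  b4: {r} / ∅
  b5: {r,w} / ∅
  b6: {u} / {u}
  b7: {v,w} / {w}
  b8: {u,v} / {u}

Live sets:
  live b0: ∅→{r,u}
  live b1: {r,u}→∅
  live b2: {r,u}→{u}
  live b3: ∅→{u}
  live b4: {u}→{u}
  live b5: {u}→{u,w}
  live b6: {u}→∅
  live b7: {u,w}→{u}
  live b8: {u}→∅

Interfere edges:
  r: {u,w}
  u: {r,v,w}
  v: {u,w}
  w: {r,u,v}

Chromatic number:
  {r,u,w} pairwise interfere (3-clique) ⇒ χ ≥ 3
  assign r→R2 u→R0 v→R2 w→R1 — no edge inside a register ⇒ χ ≤ 3
  χ = 3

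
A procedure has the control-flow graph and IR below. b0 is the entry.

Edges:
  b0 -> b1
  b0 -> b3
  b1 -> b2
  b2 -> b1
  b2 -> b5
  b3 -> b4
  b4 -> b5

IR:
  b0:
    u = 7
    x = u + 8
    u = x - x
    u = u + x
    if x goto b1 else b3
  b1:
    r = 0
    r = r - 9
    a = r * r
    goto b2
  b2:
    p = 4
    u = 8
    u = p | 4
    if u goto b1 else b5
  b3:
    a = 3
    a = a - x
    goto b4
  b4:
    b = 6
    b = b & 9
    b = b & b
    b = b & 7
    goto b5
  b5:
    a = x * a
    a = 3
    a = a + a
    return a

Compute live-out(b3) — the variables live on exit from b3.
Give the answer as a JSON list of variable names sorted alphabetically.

Answer: ["a", "x"]

Analysis:
def/use:
  b0: {u,x} / ∅
  b1: {a,r} / ∅
  b2: {p,u} / ∅
  b3: {a} / {x}
  b4: {b} / ∅
  b5: {a} / {a,x}

Live sets:
  b0 li=∅ lo={x}
  b1 li={x} lo={a,x}
  b2 li={a,x} lo={a,x}
  b3 li={x} lo={a,x}
  b4 li={a,x} lo={a,x}
  b5 li={a,x} lo=∅

live-out(b3) = ["a", "x"]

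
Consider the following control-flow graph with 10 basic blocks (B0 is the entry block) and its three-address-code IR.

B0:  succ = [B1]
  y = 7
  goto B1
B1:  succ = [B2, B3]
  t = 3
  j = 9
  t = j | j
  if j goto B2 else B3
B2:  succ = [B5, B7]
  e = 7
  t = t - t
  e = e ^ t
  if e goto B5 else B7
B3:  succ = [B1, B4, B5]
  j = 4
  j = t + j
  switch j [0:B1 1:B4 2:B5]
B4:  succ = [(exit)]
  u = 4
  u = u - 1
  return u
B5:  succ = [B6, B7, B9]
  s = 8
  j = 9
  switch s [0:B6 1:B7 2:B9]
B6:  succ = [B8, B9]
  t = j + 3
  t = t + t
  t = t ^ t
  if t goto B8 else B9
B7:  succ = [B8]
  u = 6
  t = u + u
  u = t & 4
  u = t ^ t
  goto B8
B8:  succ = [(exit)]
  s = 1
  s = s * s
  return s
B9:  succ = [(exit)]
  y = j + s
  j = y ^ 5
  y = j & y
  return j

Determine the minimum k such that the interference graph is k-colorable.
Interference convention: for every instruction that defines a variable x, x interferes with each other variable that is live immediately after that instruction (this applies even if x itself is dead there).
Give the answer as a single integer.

Answer: 3

Working:
Per-block:
  B0 def {y} use ∅
  B1 def {j,t} use ∅
  B2 def {e,t} use {t}
  B3 def {j} use {t}
  B4 def {u} use ∅
  B5 def {j,s} use ∅
  B6 def {t} use {j}
  B7 def {t,u} use ∅
  B8 def {s} use ∅
  B9 def {j,y} use {j,s}

Liveness:
  live B0: ∅→∅
  live B1: ∅→{t}
  live B2: {t}→∅
  live B3: {t}→∅
  live B4: ∅→∅
  live B5: ∅→{j,s}
  live B6: {j,s}→{j,s}
  live B7: ∅→∅
  live B8: ∅→∅
  live B9: {j,s}→∅

Conflict graph:
  e — {t}
  j — {s,t,y}
  s — {j,t}
  t — {e,j,s,u}
  u — {t}
  y — {j}

Registers:
  {j,s,t} pairwise interfere (3-clique) ⇒ χ ≥ 3
  3-colouring: r0={t,y}  r1={e,j,u}  r2={s}
  χ = 3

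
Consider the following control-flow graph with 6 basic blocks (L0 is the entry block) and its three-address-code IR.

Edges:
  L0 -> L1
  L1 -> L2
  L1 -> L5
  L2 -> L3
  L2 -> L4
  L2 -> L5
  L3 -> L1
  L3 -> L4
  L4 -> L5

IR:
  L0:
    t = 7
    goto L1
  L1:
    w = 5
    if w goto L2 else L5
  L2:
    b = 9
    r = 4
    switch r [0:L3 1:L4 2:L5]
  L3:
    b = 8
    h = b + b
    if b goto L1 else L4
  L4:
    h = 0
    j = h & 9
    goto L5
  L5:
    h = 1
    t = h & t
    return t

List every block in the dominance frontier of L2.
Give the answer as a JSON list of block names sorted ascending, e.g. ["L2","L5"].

Answer: ["L1", "L5"]

Analysis:
idom tree: L1←L0 L2←L1 L3←L2 L4←L2 L5←L1
Join-block Dom:
  L1: preds {L0,L3}: {L0} ∩ {L0,L1,L2,L3} = {L0}; idom=L0
  L4: preds {L2,L3}: {L0,L1,L2} ∩ {L0,L1,L2,L3} = {L0,L1,L2}; idom=L2
  L5: preds {L1,L2,L4}: {L0,L1} ∩ {L0,L1,L2} ∩ {L0,L1,L2,L4} = {L0,L1}; idom=L1

DF derivation:
  L1←L0: walk · to L0
  L1←L3: walk L3→L2→L1 to L0
  L4←L2: walk · to L2
  L4←L3: walk L3 to L2
  L5←L1: walk · to L1
  L5←L2: walk L2 to L1
  L5←L4: walk L4→L2 to L1
  L0 → ∅
  L1 → {L1}
  L2 → {L1,L5}
  L3 → {L1,L4}
  L4 → {L5}
  L5 → ∅

DF(L2) = ["L1", "L5"]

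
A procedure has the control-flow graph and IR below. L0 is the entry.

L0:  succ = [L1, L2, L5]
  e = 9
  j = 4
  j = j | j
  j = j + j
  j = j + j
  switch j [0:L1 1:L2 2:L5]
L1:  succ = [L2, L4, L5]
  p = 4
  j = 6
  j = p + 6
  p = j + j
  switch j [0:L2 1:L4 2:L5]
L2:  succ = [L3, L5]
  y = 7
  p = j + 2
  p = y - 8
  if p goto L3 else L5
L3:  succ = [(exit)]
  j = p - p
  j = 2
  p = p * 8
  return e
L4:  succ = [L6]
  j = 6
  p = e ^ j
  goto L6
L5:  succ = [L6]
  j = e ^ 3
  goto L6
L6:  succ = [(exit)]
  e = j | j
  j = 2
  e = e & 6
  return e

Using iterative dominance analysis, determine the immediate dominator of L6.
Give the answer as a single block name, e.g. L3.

Answer: L0

Working:
idom tree: L1←L0 L2←L0 L3←L2 L4←L1 L5←L0 L6←L0
Dom at joins:
  L2: preds {L0,L1}: {L0} ∩ {L0,L1} = {L0}; idom=L0
  L5: preds {L0,L1,L2}: {L0} ∩ {L0,L1} ∩ {L0,L2} = {L0}; idom=L0
  L6: preds {L4,L5}: {L0,L1,L4} ∩ {L0,L5} = {L0}; idom=L0

idom(L6) = L0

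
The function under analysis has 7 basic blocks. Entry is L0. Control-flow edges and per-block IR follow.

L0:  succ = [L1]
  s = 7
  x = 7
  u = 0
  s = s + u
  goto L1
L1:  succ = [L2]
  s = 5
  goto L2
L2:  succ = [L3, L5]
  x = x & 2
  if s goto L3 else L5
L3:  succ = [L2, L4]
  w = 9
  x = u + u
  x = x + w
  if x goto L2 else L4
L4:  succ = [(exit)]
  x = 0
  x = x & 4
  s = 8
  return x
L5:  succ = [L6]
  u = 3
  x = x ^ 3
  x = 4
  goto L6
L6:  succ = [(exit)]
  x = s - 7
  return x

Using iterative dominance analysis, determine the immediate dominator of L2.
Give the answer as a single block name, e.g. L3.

idom tree: L1←L0 L2←L1 L3←L2 L4←L3 L5←L2 L6←L5
Join-block Dom:
  L2: preds {L1,L3}: {L0,L1} ∩ {L0,L1,L2,L3} = {L0,L1}; idom=L1

idom(L2) = L1

Answer: L1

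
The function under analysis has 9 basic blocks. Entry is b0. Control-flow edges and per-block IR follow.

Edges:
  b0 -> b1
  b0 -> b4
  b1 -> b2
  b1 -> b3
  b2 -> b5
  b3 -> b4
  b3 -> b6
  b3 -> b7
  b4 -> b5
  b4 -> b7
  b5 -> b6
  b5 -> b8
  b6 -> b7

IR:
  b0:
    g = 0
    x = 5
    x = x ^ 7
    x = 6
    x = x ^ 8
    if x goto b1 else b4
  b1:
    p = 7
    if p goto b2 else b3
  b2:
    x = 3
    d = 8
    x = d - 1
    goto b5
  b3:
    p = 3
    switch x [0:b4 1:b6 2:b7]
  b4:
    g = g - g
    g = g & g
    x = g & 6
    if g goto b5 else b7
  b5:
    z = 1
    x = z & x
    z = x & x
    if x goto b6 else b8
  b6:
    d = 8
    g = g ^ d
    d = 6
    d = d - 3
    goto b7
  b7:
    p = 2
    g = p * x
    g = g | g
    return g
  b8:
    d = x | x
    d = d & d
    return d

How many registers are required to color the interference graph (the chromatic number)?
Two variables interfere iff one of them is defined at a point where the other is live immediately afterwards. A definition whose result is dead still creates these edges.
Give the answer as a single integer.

Block summaries:
  b0 def {g,x} use ∅
  b1 def {p} use ∅
  b2 def {d,x} use ∅
  b3 def {p} use {x}
  b4 def {g,x} use {g}
  b5 def {x,z} use {x}
  b6 def {d,g} use {g}
  b7 def {g,p} use {x}
  b8 def {d} use {x}

Live sets:
  live b0: ∅→{g,x}
  live b1: {g,x}→{g,x}
  live b2: {g}→{g,x}
  live b3: {g,x}→{g,x}
  live b4: {g}→{g,x}
  live b5: {g,x}→{g,x}
  live b6: {g,x}→{x}
  live b7: {x}→∅
  live b8: {x}→∅

Interference:
  d — {g,x}
  g — {d,p,x,z}
  p — {g,x}
  x — {d,g,p,z}
  z — {g,x}

Registers:
  {d,g,x} pairwise interfere (3-clique) ⇒ χ ≥ 3
  3-colouring: R0={g}  R1={x}  R2={d,p,z}
  χ = 3

Answer: 3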